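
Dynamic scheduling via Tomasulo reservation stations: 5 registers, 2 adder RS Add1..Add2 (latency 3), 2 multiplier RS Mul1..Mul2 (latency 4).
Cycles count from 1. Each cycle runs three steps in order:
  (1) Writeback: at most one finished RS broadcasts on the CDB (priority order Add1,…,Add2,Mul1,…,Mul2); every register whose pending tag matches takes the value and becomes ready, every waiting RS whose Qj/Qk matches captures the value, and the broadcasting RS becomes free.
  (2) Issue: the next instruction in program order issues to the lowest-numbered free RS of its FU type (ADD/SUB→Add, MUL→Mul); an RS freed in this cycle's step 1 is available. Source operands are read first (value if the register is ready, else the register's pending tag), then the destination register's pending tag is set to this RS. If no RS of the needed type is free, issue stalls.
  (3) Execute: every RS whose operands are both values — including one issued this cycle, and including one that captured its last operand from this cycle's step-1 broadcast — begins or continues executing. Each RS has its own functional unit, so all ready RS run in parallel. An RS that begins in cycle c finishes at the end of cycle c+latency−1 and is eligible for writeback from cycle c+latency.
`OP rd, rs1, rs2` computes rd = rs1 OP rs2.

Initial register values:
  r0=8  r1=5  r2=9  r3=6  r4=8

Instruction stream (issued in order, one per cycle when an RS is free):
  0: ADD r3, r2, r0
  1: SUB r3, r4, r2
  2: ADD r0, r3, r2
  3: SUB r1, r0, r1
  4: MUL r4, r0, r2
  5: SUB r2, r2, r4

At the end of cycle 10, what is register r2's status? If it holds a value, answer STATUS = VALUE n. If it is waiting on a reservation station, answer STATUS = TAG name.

STATUS = TAG Add1

c1: issue ADD r3<-Add1 | r0:8,r1:5,r2:9,r3:Add1,r4:8
c2: issue SUB r3<-Add2 | r0:8,r1:5,r2:9,r3:Add2,r4:8
c3: stall | r0:8,r1:5,r2:9,r3:Add2,r4:8
c4: CDB Add1=17; issue ADD r0<-Add1 | r0:Add1,r1:5,r2:9,r3:Add2,r4:8
c5: CDB Add2=-1; issue SUB r1<-Add2 | r0:Add1,r1:Add2,r2:9,r3:-1,r4:8
c6: issue MUL r4<-Mul1 | r0:Add1,r1:Add2,r2:9,r3:-1,r4:Mul1
c7: stall | r0:Add1,r1:Add2,r2:9,r3:-1,r4:Mul1
c8: CDB Add1=8; issue SUB r2<-Add1 | r0:8,r1:Add2,r2:Add1,r3:-1,r4:Mul1
c9: - | r0:8,r1:Add2,r2:Add1,r3:-1,r4:Mul1
c10: - | r0:8,r1:Add2,r2:Add1,r3:-1,r4:Mul1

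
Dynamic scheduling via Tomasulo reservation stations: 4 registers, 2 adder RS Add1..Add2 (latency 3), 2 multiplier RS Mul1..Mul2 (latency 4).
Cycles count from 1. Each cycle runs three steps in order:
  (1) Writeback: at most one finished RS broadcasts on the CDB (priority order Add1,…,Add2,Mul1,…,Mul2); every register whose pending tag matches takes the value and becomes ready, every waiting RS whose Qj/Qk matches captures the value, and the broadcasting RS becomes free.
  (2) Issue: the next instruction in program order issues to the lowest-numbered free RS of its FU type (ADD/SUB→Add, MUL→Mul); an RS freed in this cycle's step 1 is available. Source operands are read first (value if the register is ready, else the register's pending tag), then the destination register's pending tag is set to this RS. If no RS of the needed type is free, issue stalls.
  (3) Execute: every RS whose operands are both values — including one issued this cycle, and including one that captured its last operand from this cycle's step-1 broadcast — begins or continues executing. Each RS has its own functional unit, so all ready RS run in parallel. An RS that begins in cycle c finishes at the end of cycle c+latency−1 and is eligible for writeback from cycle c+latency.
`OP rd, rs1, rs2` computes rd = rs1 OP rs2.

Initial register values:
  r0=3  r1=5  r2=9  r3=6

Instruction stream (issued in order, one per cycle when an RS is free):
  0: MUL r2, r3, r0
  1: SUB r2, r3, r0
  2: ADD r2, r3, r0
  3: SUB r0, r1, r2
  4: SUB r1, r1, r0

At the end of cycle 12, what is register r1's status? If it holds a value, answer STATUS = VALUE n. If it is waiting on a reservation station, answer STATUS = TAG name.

c1: issue MUL r2<-Mul1 | r0:3,r1:5,r2:Mul1,r3:6
c2: issue SUB r2<-Add1 | r0:3,r1:5,r2:Add1,r3:6
c3: issue ADD r2<-Add2 | r0:3,r1:5,r2:Add2,r3:6
c4: stall | r0:3,r1:5,r2:Add2,r3:6
c5: CDB Add1=3; issue SUB r0<-Add1 | r0:Add1,r1:5,r2:Add2,r3:6
c6: CDB Add2=9; issue SUB r1<-Add2 | r0:Add1,r1:Add2,r2:9,r3:6
c7: CDB Mul1=18 | r0:Add1,r1:Add2,r2:9,r3:6
c8: - | r0:Add1,r1:Add2,r2:9,r3:6
c9: CDB Add1=-4 | r0:-4,r1:Add2,r2:9,r3:6
c10: - | r0:-4,r1:Add2,r2:9,r3:6
c11: - | r0:-4,r1:Add2,r2:9,r3:6
c12: CDB Add2=9 | r0:-4,r1:9,r2:9,r3:6

STATUS = VALUE 9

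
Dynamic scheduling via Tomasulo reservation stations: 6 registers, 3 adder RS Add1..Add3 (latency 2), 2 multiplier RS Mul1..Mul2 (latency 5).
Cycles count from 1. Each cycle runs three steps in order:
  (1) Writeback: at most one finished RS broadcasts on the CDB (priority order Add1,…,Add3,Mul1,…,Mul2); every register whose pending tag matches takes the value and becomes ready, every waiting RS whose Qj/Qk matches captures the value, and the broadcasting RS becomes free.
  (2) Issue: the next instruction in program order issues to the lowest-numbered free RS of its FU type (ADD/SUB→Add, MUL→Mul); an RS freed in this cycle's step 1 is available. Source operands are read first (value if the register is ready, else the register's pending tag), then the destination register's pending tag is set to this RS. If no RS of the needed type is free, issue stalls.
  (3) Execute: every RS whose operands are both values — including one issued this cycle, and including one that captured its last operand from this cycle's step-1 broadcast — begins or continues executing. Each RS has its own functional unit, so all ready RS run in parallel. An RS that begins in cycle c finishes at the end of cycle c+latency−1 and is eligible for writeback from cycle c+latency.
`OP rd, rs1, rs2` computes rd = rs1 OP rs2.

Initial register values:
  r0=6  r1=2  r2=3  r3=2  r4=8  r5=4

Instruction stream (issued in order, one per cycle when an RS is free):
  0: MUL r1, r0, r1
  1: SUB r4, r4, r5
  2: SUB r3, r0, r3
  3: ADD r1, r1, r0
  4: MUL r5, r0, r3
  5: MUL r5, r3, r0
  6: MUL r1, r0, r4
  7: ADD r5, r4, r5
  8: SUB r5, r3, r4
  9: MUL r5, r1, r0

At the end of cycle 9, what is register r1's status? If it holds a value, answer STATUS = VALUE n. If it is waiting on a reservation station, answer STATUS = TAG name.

c1: issue MUL r1<-Mul1 | r0:6,r1:Mul1,r2:3,r3:2,r4:8,r5:4
c2: issue SUB r4<-Add1 | r0:6,r1:Mul1,r2:3,r3:2,r4:Add1,r5:4
c3: issue SUB r3<-Add2 | r0:6,r1:Mul1,r2:3,r3:Add2,r4:Add1,r5:4
c4: CDB Add1=4; issue ADD r1<-Add1 | r0:6,r1:Add1,r2:3,r3:Add2,r4:4,r5:4
c5: CDB Add2=4; issue MUL r5<-Mul2 | r0:6,r1:Add1,r2:3,r3:4,r4:4,r5:Mul2
c6: CDB Mul1=12; issue MUL r5<-Mul1 | r0:6,r1:Add1,r2:3,r3:4,r4:4,r5:Mul1
c7: stall | r0:6,r1:Add1,r2:3,r3:4,r4:4,r5:Mul1
c8: CDB Add1=18; stall | r0:6,r1:18,r2:3,r3:4,r4:4,r5:Mul1
c9: stall | r0:6,r1:18,r2:3,r3:4,r4:4,r5:Mul1

STATUS = VALUE 18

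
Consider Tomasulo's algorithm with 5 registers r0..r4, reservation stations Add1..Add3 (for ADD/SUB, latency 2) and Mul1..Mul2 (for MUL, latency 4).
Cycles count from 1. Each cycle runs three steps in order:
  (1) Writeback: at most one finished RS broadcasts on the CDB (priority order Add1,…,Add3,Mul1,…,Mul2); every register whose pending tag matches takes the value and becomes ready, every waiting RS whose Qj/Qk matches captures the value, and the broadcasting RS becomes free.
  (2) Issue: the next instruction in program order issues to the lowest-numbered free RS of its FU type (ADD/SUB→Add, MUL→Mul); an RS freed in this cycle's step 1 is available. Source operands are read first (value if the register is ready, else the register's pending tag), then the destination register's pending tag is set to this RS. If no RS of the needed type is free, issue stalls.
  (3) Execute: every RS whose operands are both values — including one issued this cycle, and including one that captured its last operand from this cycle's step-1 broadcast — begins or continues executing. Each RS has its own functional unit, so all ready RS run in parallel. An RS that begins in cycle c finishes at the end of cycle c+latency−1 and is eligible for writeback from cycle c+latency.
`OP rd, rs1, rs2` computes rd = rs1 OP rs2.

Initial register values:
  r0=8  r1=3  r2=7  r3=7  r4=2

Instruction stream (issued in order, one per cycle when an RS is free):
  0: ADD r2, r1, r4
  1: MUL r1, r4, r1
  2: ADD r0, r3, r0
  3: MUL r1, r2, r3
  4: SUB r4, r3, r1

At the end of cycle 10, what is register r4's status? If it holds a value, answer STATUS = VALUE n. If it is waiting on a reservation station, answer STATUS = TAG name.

  c1: issue ADD r2<-Add1  regs: r0:8,r1:3,r2:Add1,r3:7,r4:2
  c2: issue MUL r1<-Mul1  regs: r0:8,r1:Mul1,r2:Add1,r3:7,r4:2
  c3: CDB Add1=5; issue ADD r0<-Add1  regs: r0:Add1,r1:Mul1,r2:5,r3:7,r4:2
  c4: issue MUL r1<-Mul2  regs: r0:Add1,r1:Mul2,r2:5,r3:7,r4:2
  c5: CDB Add1=15; issue SUB r4<-Add1  regs: r0:15,r1:Mul2,r2:5,r3:7,r4:Add1
  c6: CDB Mul1=6  regs: r0:15,r1:Mul2,r2:5,r3:7,r4:Add1
  c7: -  regs: r0:15,r1:Mul2,r2:5,r3:7,r4:Add1
  c8: CDB Mul2=35  regs: r0:15,r1:35,r2:5,r3:7,r4:Add1
  c9: -  regs: r0:15,r1:35,r2:5,r3:7,r4:Add1
  c10: CDB Add1=-28  regs: r0:15,r1:35,r2:5,r3:7,r4:-28

STATUS = VALUE -28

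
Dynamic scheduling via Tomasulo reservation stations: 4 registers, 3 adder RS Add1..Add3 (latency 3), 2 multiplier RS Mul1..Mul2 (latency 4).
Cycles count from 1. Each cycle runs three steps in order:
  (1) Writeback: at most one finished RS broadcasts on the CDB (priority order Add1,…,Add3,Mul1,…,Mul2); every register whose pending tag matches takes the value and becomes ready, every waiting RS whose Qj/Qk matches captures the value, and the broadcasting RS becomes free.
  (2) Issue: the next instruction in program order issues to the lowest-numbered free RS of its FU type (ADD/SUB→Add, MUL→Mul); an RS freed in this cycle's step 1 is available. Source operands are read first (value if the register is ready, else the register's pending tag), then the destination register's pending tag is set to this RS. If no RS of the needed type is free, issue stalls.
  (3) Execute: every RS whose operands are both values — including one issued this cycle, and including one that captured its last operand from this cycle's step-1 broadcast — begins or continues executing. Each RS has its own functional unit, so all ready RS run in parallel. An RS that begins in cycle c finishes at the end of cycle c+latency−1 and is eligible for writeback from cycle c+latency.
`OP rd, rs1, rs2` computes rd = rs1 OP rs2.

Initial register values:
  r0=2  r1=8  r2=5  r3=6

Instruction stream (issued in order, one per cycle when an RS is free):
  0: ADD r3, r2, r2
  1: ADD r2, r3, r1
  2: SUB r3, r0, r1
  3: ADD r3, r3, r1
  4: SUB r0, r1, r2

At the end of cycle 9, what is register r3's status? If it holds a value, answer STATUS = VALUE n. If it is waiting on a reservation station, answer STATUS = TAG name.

STATUS = VALUE 2

c1: issue ADD r3<-Add1 | r0:2,r1:8,r2:5,r3:Add1
c2: issue ADD r2<-Add2 | r0:2,r1:8,r2:Add2,r3:Add1
c3: issue SUB r3<-Add3 | r0:2,r1:8,r2:Add2,r3:Add3
c4: CDB Add1=10; issue ADD r3<-Add1 | r0:2,r1:8,r2:Add2,r3:Add1
c5: stall | r0:2,r1:8,r2:Add2,r3:Add1
c6: CDB Add3=-6; issue SUB r0<-Add3 | r0:Add3,r1:8,r2:Add2,r3:Add1
c7: CDB Add2=18 | r0:Add3,r1:8,r2:18,r3:Add1
c8: - | r0:Add3,r1:8,r2:18,r3:Add1
c9: CDB Add1=2 | r0:Add3,r1:8,r2:18,r3:2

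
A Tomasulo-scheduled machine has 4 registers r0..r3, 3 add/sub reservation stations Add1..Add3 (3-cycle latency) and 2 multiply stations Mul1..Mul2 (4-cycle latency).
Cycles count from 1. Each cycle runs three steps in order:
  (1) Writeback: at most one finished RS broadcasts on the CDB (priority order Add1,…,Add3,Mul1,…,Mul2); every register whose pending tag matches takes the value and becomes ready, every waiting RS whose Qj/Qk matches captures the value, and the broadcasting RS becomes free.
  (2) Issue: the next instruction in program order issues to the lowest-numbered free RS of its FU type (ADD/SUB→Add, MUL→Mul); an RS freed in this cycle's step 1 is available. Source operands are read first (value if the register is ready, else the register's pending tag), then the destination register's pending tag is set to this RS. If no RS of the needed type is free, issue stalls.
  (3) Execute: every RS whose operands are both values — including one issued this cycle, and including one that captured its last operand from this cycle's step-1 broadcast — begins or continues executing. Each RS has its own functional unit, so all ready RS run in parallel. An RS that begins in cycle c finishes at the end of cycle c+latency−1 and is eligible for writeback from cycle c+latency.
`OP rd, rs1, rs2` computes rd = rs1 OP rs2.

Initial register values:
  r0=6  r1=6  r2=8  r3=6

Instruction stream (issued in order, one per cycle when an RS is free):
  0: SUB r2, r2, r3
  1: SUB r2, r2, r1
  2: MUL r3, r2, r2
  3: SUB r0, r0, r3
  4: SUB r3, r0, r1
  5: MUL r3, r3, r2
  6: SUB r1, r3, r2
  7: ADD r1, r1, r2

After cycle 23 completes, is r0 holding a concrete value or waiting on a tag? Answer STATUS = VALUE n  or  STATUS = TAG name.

c1: issue SUB r2<-Add1 | r0:6,r1:6,r2:Add1,r3:6
c2: issue SUB r2<-Add2 | r0:6,r1:6,r2:Add2,r3:6
c3: issue MUL r3<-Mul1 | r0:6,r1:6,r2:Add2,r3:Mul1
c4: CDB Add1=2; issue SUB r0<-Add1 | r0:Add1,r1:6,r2:Add2,r3:Mul1
c5: issue SUB r3<-Add3 | r0:Add1,r1:6,r2:Add2,r3:Add3
c6: issue MUL r3<-Mul2 | r0:Add1,r1:6,r2:Add2,r3:Mul2
c7: CDB Add2=-4; issue SUB r1<-Add2 | r0:Add1,r1:Add2,r2:-4,r3:Mul2
c8: stall | r0:Add1,r1:Add2,r2:-4,r3:Mul2
c9: stall | r0:Add1,r1:Add2,r2:-4,r3:Mul2
c10: stall | r0:Add1,r1:Add2,r2:-4,r3:Mul2
c11: CDB Mul1=16; stall | r0:Add1,r1:Add2,r2:-4,r3:Mul2
c12: stall | r0:Add1,r1:Add2,r2:-4,r3:Mul2
c13: stall | r0:Add1,r1:Add2,r2:-4,r3:Mul2
c14: CDB Add1=-10; issue ADD r1<-Add1 | r0:-10,r1:Add1,r2:-4,r3:Mul2
c15: - | r0:-10,r1:Add1,r2:-4,r3:Mul2
c16: - | r0:-10,r1:Add1,r2:-4,r3:Mul2
c17: CDB Add3=-16 | r0:-10,r1:Add1,r2:-4,r3:Mul2
c18: - | r0:-10,r1:Add1,r2:-4,r3:Mul2
c19: - | r0:-10,r1:Add1,r2:-4,r3:Mul2
c20: - | r0:-10,r1:Add1,r2:-4,r3:Mul2
c21: CDB Mul2=64 | r0:-10,r1:Add1,r2:-4,r3:64
c22: - | r0:-10,r1:Add1,r2:-4,r3:64
c23: - | r0:-10,r1:Add1,r2:-4,r3:64

STATUS = VALUE -10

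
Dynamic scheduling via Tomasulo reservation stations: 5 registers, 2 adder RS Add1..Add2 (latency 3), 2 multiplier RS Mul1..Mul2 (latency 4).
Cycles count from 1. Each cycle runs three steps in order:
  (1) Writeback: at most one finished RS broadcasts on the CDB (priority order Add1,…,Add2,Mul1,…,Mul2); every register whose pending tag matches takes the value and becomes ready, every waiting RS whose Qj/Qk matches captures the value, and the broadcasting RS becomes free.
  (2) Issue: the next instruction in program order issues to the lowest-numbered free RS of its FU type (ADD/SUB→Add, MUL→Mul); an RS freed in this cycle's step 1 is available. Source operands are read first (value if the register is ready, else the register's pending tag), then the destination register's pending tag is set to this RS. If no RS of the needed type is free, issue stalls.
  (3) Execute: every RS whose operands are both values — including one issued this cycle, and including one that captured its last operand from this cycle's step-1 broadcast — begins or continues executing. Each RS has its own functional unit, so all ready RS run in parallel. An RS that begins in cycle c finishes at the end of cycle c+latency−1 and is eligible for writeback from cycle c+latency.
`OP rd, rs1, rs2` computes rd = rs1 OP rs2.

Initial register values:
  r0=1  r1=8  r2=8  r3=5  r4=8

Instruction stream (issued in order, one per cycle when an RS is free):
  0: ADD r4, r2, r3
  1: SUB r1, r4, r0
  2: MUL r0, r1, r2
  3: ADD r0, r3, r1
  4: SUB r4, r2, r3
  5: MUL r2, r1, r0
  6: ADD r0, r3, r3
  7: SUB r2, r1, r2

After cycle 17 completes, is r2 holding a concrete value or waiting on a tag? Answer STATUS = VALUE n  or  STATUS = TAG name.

STATUS = VALUE -192

  c1: issue ADD r4<-Add1  regs: r0:1,r1:8,r2:8,r3:5,r4:Add1
  c2: issue SUB r1<-Add2  regs: r0:1,r1:Add2,r2:8,r3:5,r4:Add1
  c3: issue MUL r0<-Mul1  regs: r0:Mul1,r1:Add2,r2:8,r3:5,r4:Add1
  c4: CDB Add1=13; issue ADD r0<-Add1  regs: r0:Add1,r1:Add2,r2:8,r3:5,r4:13
  c5: stall  regs: r0:Add1,r1:Add2,r2:8,r3:5,r4:13
  c6: stall  regs: r0:Add1,r1:Add2,r2:8,r3:5,r4:13
  c7: CDB Add2=12; issue SUB r4<-Add2  regs: r0:Add1,r1:12,r2:8,r3:5,r4:Add2
  c8: issue MUL r2<-Mul2  regs: r0:Add1,r1:12,r2:Mul2,r3:5,r4:Add2
  c9: stall  regs: r0:Add1,r1:12,r2:Mul2,r3:5,r4:Add2
  c10: CDB Add1=17; issue ADD r0<-Add1  regs: r0:Add1,r1:12,r2:Mul2,r3:5,r4:Add2
  c11: CDB Add2=3; issue SUB r2<-Add2  regs: r0:Add1,r1:12,r2:Add2,r3:5,r4:3
  c12: CDB Mul1=96  regs: r0:Add1,r1:12,r2:Add2,r3:5,r4:3
  c13: CDB Add1=10  regs: r0:10,r1:12,r2:Add2,r3:5,r4:3
  c14: CDB Mul2=204  regs: r0:10,r1:12,r2:Add2,r3:5,r4:3
  c15: -  regs: r0:10,r1:12,r2:Add2,r3:5,r4:3
  c16: -  regs: r0:10,r1:12,r2:Add2,r3:5,r4:3
  c17: CDB Add2=-192  regs: r0:10,r1:12,r2:-192,r3:5,r4:3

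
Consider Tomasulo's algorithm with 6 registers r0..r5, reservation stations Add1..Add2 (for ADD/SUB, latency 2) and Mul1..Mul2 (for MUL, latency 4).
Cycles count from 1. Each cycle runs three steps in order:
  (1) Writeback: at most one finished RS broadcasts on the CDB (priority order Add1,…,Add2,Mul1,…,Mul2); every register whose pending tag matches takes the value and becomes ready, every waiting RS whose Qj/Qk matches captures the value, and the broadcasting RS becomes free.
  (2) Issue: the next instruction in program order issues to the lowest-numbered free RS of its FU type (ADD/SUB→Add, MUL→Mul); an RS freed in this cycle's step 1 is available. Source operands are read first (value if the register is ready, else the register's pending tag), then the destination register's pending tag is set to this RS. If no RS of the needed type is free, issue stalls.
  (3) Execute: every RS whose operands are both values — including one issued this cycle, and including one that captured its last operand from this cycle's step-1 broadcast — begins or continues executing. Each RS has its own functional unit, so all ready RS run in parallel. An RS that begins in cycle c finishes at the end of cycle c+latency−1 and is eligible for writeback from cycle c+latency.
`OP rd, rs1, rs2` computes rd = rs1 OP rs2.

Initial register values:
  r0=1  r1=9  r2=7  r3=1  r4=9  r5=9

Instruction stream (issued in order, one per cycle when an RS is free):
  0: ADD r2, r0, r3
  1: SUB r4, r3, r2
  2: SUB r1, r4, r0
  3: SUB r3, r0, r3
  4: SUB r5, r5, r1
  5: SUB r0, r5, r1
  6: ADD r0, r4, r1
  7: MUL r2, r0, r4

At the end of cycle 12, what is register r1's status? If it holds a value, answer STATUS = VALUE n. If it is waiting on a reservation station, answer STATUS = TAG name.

STATUS = VALUE -2

cycle 1: issue ADD r2<-Add1 // r0:1,r1:9,r2:Add1,r3:1,r4:9,r5:9
cycle 2: issue SUB r4<-Add2 // r0:1,r1:9,r2:Add1,r3:1,r4:Add2,r5:9
cycle 3: CDB Add1=2; issue SUB r1<-Add1 // r0:1,r1:Add1,r2:2,r3:1,r4:Add2,r5:9
cycle 4: stall // r0:1,r1:Add1,r2:2,r3:1,r4:Add2,r5:9
cycle 5: CDB Add2=-1; issue SUB r3<-Add2 // r0:1,r1:Add1,r2:2,r3:Add2,r4:-1,r5:9
cycle 6: stall // r0:1,r1:Add1,r2:2,r3:Add2,r4:-1,r5:9
cycle 7: CDB Add1=-2; issue SUB r5<-Add1 // r0:1,r1:-2,r2:2,r3:Add2,r4:-1,r5:Add1
cycle 8: CDB Add2=0; issue SUB r0<-Add2 // r0:Add2,r1:-2,r2:2,r3:0,r4:-1,r5:Add1
cycle 9: CDB Add1=11; issue ADD r0<-Add1 // r0:Add1,r1:-2,r2:2,r3:0,r4:-1,r5:11
cycle 10: issue MUL r2<-Mul1 // r0:Add1,r1:-2,r2:Mul1,r3:0,r4:-1,r5:11
cycle 11: CDB Add1=-3 // r0:-3,r1:-2,r2:Mul1,r3:0,r4:-1,r5:11
cycle 12: CDB Add2=13 // r0:-3,r1:-2,r2:Mul1,r3:0,r4:-1,r5:11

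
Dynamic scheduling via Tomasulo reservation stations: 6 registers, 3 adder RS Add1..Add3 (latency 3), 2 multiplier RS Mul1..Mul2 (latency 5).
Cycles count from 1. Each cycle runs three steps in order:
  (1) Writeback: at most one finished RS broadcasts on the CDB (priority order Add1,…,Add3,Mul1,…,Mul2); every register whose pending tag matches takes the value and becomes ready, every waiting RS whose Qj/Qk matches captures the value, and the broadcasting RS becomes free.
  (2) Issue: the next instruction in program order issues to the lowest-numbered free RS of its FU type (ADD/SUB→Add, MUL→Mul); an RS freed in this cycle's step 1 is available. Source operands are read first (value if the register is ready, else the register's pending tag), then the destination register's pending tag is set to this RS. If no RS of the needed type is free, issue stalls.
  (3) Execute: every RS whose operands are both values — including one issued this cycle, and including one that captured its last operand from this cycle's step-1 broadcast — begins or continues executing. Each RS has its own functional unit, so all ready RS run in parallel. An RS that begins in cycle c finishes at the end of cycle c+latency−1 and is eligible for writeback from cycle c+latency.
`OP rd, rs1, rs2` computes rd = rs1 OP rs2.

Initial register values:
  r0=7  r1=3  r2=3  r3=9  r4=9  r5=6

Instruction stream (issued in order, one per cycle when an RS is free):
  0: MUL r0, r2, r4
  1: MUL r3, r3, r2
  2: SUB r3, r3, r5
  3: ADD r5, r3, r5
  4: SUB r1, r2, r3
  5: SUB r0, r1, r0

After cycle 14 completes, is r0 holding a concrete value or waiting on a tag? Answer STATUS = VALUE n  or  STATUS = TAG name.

c1: issue MUL r0<-Mul1 | r0:Mul1,r1:3,r2:3,r3:9,r4:9,r5:6
c2: issue MUL r3<-Mul2 | r0:Mul1,r1:3,r2:3,r3:Mul2,r4:9,r5:6
c3: issue SUB r3<-Add1 | r0:Mul1,r1:3,r2:3,r3:Add1,r4:9,r5:6
c4: issue ADD r5<-Add2 | r0:Mul1,r1:3,r2:3,r3:Add1,r4:9,r5:Add2
c5: issue SUB r1<-Add3 | r0:Mul1,r1:Add3,r2:3,r3:Add1,r4:9,r5:Add2
c6: CDB Mul1=27; stall | r0:27,r1:Add3,r2:3,r3:Add1,r4:9,r5:Add2
c7: CDB Mul2=27; stall | r0:27,r1:Add3,r2:3,r3:Add1,r4:9,r5:Add2
c8: stall | r0:27,r1:Add3,r2:3,r3:Add1,r4:9,r5:Add2
c9: stall | r0:27,r1:Add3,r2:3,r3:Add1,r4:9,r5:Add2
c10: CDB Add1=21; issue SUB r0<-Add1 | r0:Add1,r1:Add3,r2:3,r3:21,r4:9,r5:Add2
c11: - | r0:Add1,r1:Add3,r2:3,r3:21,r4:9,r5:Add2
c12: - | r0:Add1,r1:Add3,r2:3,r3:21,r4:9,r5:Add2
c13: CDB Add2=27 | r0:Add1,r1:Add3,r2:3,r3:21,r4:9,r5:27
c14: CDB Add3=-18 | r0:Add1,r1:-18,r2:3,r3:21,r4:9,r5:27

STATUS = TAG Add1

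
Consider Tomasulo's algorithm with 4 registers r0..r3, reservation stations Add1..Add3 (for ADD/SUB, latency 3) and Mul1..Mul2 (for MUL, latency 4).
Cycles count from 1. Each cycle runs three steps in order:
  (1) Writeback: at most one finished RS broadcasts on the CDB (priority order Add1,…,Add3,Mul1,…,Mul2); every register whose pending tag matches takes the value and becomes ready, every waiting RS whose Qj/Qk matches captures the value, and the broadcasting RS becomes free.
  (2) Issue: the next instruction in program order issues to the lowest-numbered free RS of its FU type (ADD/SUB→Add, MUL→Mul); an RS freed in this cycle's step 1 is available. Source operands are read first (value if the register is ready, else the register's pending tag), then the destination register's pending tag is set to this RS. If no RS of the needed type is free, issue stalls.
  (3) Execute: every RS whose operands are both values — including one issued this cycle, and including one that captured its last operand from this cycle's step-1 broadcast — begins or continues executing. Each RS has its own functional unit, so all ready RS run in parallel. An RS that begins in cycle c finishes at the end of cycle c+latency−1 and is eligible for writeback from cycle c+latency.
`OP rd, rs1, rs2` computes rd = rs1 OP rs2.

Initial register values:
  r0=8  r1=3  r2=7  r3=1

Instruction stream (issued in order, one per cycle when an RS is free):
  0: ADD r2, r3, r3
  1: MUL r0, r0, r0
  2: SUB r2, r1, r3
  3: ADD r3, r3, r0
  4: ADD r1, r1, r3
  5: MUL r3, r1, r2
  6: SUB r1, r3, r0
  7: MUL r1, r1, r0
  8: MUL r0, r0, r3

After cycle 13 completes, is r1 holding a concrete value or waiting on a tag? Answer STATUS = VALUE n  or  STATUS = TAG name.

STATUS = TAG Mul1

c1: issue ADD r2<-Add1 | r0:8,r1:3,r2:Add1,r3:1
c2: issue MUL r0<-Mul1 | r0:Mul1,r1:3,r2:Add1,r3:1
c3: issue SUB r2<-Add2 | r0:Mul1,r1:3,r2:Add2,r3:1
c4: CDB Add1=2; issue ADD r3<-Add1 | r0:Mul1,r1:3,r2:Add2,r3:Add1
c5: issue ADD r1<-Add3 | r0:Mul1,r1:Add3,r2:Add2,r3:Add1
c6: CDB Add2=2; issue MUL r3<-Mul2 | r0:Mul1,r1:Add3,r2:2,r3:Mul2
c7: CDB Mul1=64; issue SUB r1<-Add2 | r0:64,r1:Add2,r2:2,r3:Mul2
c8: issue MUL r1<-Mul1 | r0:64,r1:Mul1,r2:2,r3:Mul2
c9: stall | r0:64,r1:Mul1,r2:2,r3:Mul2
c10: CDB Add1=65; stall | r0:64,r1:Mul1,r2:2,r3:Mul2
c11: stall | r0:64,r1:Mul1,r2:2,r3:Mul2
c12: stall | r0:64,r1:Mul1,r2:2,r3:Mul2
c13: CDB Add3=68; stall | r0:64,r1:Mul1,r2:2,r3:Mul2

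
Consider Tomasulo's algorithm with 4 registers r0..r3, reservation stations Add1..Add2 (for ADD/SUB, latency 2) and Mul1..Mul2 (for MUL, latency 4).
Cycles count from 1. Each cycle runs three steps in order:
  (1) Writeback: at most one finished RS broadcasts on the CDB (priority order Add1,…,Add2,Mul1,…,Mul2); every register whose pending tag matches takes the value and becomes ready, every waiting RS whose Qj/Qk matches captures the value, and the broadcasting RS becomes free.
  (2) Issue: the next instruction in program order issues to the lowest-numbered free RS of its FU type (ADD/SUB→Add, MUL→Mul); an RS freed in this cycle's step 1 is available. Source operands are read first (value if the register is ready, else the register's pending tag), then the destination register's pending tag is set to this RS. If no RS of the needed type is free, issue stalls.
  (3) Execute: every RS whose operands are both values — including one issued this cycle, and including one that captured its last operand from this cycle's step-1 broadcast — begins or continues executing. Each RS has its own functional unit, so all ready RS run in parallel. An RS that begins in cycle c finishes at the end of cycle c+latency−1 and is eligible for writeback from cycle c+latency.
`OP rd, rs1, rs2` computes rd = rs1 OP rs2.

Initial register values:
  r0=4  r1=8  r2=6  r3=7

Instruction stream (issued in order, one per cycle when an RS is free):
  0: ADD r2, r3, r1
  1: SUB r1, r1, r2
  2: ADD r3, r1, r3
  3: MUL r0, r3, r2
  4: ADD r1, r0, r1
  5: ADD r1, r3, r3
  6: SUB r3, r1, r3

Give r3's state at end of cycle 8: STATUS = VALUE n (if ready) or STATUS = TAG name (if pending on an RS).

  c1: issue ADD r2<-Add1  regs: r0:4,r1:8,r2:Add1,r3:7
  c2: issue SUB r1<-Add2  regs: r0:4,r1:Add2,r2:Add1,r3:7
  c3: CDB Add1=15; issue ADD r3<-Add1  regs: r0:4,r1:Add2,r2:15,r3:Add1
  c4: issue MUL r0<-Mul1  regs: r0:Mul1,r1:Add2,r2:15,r3:Add1
  c5: CDB Add2=-7; issue ADD r1<-Add2  regs: r0:Mul1,r1:Add2,r2:15,r3:Add1
  c6: stall  regs: r0:Mul1,r1:Add2,r2:15,r3:Add1
  c7: CDB Add1=0; issue ADD r1<-Add1  regs: r0:Mul1,r1:Add1,r2:15,r3:0
  c8: stall  regs: r0:Mul1,r1:Add1,r2:15,r3:0

STATUS = VALUE 0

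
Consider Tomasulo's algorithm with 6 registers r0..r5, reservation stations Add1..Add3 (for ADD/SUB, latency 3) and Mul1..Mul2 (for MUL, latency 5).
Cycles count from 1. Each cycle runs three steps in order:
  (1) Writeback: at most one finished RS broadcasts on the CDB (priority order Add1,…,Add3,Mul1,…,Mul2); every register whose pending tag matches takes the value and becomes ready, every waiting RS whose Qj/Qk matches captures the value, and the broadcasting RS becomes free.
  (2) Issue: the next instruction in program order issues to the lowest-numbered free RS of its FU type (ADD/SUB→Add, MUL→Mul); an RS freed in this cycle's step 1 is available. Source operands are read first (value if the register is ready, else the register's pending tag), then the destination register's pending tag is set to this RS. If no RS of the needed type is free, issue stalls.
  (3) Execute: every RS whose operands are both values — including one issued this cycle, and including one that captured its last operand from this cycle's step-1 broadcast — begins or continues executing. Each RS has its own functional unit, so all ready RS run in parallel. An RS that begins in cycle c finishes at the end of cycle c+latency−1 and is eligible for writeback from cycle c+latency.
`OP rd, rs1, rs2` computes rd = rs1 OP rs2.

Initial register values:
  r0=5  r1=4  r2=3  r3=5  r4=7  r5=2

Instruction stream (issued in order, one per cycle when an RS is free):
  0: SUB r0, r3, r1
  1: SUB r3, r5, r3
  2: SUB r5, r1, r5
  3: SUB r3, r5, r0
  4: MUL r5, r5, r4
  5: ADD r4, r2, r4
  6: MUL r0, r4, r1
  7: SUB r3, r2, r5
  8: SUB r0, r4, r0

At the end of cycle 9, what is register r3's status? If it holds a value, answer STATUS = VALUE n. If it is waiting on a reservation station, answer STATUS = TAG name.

STATUS = TAG Add3

  c1: issue SUB r0<-Add1  regs: r0:Add1,r1:4,r2:3,r3:5,r4:7,r5:2
  c2: issue SUB r3<-Add2  regs: r0:Add1,r1:4,r2:3,r3:Add2,r4:7,r5:2
  c3: issue SUB r5<-Add3  regs: r0:Add1,r1:4,r2:3,r3:Add2,r4:7,r5:Add3
  c4: CDB Add1=1; issue SUB r3<-Add1  regs: r0:1,r1:4,r2:3,r3:Add1,r4:7,r5:Add3
  c5: CDB Add2=-3; issue MUL r5<-Mul1  regs: r0:1,r1:4,r2:3,r3:Add1,r4:7,r5:Mul1
  c6: CDB Add3=2; issue ADD r4<-Add2  regs: r0:1,r1:4,r2:3,r3:Add1,r4:Add2,r5:Mul1
  c7: issue MUL r0<-Mul2  regs: r0:Mul2,r1:4,r2:3,r3:Add1,r4:Add2,r5:Mul1
  c8: issue SUB r3<-Add3  regs: r0:Mul2,r1:4,r2:3,r3:Add3,r4:Add2,r5:Mul1
  c9: CDB Add1=1; issue SUB r0<-Add1  regs: r0:Add1,r1:4,r2:3,r3:Add3,r4:Add2,r5:Mul1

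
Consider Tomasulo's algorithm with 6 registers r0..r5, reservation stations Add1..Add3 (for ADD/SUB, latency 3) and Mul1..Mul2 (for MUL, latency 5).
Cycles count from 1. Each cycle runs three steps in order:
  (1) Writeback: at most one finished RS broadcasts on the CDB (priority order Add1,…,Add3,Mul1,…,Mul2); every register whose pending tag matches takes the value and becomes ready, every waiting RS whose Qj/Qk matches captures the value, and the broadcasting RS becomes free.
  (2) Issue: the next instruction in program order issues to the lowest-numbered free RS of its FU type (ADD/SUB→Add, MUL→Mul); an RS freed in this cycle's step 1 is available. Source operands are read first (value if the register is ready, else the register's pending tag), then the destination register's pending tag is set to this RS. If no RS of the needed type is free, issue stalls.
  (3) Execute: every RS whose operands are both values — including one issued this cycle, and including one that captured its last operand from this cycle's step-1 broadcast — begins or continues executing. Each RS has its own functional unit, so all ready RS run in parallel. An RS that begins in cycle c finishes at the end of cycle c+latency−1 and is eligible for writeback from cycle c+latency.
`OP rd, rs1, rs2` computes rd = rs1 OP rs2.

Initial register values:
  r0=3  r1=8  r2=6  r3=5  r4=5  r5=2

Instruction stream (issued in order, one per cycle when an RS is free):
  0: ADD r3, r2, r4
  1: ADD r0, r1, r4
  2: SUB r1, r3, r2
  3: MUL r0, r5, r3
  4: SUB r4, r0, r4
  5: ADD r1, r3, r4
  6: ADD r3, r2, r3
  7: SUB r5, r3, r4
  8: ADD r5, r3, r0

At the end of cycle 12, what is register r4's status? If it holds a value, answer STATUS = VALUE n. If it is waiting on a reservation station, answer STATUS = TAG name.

STATUS = VALUE 17

c1: issue ADD r3<-Add1 | r0:3,r1:8,r2:6,r3:Add1,r4:5,r5:2
c2: issue ADD r0<-Add2 | r0:Add2,r1:8,r2:6,r3:Add1,r4:5,r5:2
c3: issue SUB r1<-Add3 | r0:Add2,r1:Add3,r2:6,r3:Add1,r4:5,r5:2
c4: CDB Add1=11; issue MUL r0<-Mul1 | r0:Mul1,r1:Add3,r2:6,r3:11,r4:5,r5:2
c5: CDB Add2=13; issue SUB r4<-Add1 | r0:Mul1,r1:Add3,r2:6,r3:11,r4:Add1,r5:2
c6: issue ADD r1<-Add2 | r0:Mul1,r1:Add2,r2:6,r3:11,r4:Add1,r5:2
c7: CDB Add3=5; issue ADD r3<-Add3 | r0:Mul1,r1:Add2,r2:6,r3:Add3,r4:Add1,r5:2
c8: stall | r0:Mul1,r1:Add2,r2:6,r3:Add3,r4:Add1,r5:2
c9: CDB Mul1=22; stall | r0:22,r1:Add2,r2:6,r3:Add3,r4:Add1,r5:2
c10: CDB Add3=17; issue SUB r5<-Add3 | r0:22,r1:Add2,r2:6,r3:17,r4:Add1,r5:Add3
c11: stall | r0:22,r1:Add2,r2:6,r3:17,r4:Add1,r5:Add3
c12: CDB Add1=17; issue ADD r5<-Add1 | r0:22,r1:Add2,r2:6,r3:17,r4:17,r5:Add1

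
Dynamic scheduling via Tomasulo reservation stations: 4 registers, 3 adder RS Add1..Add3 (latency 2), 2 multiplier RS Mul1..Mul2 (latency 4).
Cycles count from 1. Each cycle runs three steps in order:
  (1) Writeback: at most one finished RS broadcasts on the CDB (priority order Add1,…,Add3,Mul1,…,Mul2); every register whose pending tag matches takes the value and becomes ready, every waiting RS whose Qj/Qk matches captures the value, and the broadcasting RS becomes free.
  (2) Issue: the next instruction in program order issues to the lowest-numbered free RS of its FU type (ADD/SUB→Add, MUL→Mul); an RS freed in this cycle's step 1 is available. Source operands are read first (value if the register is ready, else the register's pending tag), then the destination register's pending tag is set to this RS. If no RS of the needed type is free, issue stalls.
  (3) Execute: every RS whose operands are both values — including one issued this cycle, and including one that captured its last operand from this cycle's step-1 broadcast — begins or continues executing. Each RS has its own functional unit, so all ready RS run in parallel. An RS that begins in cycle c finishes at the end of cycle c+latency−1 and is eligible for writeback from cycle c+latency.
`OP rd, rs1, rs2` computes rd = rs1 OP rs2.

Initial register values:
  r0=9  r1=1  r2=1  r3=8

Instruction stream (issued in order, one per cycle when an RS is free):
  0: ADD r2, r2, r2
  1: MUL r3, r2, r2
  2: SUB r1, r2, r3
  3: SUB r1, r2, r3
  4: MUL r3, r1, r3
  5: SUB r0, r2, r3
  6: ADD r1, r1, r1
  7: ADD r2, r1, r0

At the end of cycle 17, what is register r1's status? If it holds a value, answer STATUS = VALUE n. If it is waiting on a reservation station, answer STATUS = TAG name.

c1: issue ADD r2<-Add1 | r0:9,r1:1,r2:Add1,r3:8
c2: issue MUL r3<-Mul1 | r0:9,r1:1,r2:Add1,r3:Mul1
c3: CDB Add1=2; issue SUB r1<-Add1 | r0:9,r1:Add1,r2:2,r3:Mul1
c4: issue SUB r1<-Add2 | r0:9,r1:Add2,r2:2,r3:Mul1
c5: issue MUL r3<-Mul2 | r0:9,r1:Add2,r2:2,r3:Mul2
c6: issue SUB r0<-Add3 | r0:Add3,r1:Add2,r2:2,r3:Mul2
c7: CDB Mul1=4; stall | r0:Add3,r1:Add2,r2:2,r3:Mul2
c8: stall | r0:Add3,r1:Add2,r2:2,r3:Mul2
c9: CDB Add1=-2; issue ADD r1<-Add1 | r0:Add3,r1:Add1,r2:2,r3:Mul2
c10: CDB Add2=-2; issue ADD r2<-Add2 | r0:Add3,r1:Add1,r2:Add2,r3:Mul2
c11: - | r0:Add3,r1:Add1,r2:Add2,r3:Mul2
c12: CDB Add1=-4 | r0:Add3,r1:-4,r2:Add2,r3:Mul2
c13: - | r0:Add3,r1:-4,r2:Add2,r3:Mul2
c14: CDB Mul2=-8 | r0:Add3,r1:-4,r2:Add2,r3:-8
c15: - | r0:Add3,r1:-4,r2:Add2,r3:-8
c16: CDB Add3=10 | r0:10,r1:-4,r2:Add2,r3:-8
c17: - | r0:10,r1:-4,r2:Add2,r3:-8

STATUS = VALUE -4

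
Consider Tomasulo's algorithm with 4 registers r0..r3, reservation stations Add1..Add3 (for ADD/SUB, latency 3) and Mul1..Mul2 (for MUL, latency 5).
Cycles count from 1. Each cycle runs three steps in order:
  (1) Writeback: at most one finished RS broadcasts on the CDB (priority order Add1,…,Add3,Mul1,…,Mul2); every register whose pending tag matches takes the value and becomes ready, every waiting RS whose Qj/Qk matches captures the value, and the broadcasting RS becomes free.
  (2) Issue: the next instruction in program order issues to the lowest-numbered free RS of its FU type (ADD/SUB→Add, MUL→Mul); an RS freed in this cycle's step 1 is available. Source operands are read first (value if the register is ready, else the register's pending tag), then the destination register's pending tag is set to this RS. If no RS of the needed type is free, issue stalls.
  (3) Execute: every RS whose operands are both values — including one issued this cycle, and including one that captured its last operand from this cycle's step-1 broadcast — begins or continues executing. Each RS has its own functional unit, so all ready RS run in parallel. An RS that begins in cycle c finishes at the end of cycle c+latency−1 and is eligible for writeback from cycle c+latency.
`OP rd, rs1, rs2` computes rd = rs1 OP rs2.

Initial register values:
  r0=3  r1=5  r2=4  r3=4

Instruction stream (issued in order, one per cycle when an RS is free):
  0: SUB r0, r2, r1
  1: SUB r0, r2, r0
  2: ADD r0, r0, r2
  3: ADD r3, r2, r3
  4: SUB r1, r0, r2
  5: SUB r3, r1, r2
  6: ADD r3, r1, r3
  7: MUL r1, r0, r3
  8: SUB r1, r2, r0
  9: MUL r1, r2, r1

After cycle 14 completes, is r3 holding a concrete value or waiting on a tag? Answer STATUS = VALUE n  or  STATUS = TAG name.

STATUS = TAG Add3

c1: issue SUB r0<-Add1 | r0:Add1,r1:5,r2:4,r3:4
c2: issue SUB r0<-Add2 | r0:Add2,r1:5,r2:4,r3:4
c3: issue ADD r0<-Add3 | r0:Add3,r1:5,r2:4,r3:4
c4: CDB Add1=-1; issue ADD r3<-Add1 | r0:Add3,r1:5,r2:4,r3:Add1
c5: stall | r0:Add3,r1:5,r2:4,r3:Add1
c6: stall | r0:Add3,r1:5,r2:4,r3:Add1
c7: CDB Add1=8; issue SUB r1<-Add1 | r0:Add3,r1:Add1,r2:4,r3:8
c8: CDB Add2=5; issue SUB r3<-Add2 | r0:Add3,r1:Add1,r2:4,r3:Add2
c9: stall | r0:Add3,r1:Add1,r2:4,r3:Add2
c10: stall | r0:Add3,r1:Add1,r2:4,r3:Add2
c11: CDB Add3=9; issue ADD r3<-Add3 | r0:9,r1:Add1,r2:4,r3:Add3
c12: issue MUL r1<-Mul1 | r0:9,r1:Mul1,r2:4,r3:Add3
c13: stall | r0:9,r1:Mul1,r2:4,r3:Add3
c14: CDB Add1=5; issue SUB r1<-Add1 | r0:9,r1:Add1,r2:4,r3:Add3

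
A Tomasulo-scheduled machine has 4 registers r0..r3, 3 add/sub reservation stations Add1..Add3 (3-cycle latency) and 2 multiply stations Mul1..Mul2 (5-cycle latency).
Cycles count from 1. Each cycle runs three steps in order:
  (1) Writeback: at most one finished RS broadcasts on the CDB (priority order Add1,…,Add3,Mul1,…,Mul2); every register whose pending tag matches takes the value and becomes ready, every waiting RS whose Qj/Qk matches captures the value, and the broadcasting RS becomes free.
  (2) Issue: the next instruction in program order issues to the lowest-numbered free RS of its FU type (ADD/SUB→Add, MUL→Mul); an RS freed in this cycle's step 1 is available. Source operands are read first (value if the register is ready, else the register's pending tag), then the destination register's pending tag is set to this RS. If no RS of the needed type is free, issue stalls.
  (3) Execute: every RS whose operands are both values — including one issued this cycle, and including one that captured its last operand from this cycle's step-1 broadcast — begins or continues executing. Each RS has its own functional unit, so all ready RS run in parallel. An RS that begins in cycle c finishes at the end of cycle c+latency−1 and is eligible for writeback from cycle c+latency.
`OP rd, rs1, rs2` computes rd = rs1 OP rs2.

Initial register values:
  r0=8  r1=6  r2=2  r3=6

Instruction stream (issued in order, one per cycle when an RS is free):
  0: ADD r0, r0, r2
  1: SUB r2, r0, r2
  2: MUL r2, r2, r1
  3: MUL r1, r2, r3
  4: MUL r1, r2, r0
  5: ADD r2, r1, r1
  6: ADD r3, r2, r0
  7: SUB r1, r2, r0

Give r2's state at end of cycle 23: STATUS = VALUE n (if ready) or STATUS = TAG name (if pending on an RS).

STATUS = VALUE 960

  c1: issue ADD r0<-Add1  regs: r0:Add1,r1:6,r2:2,r3:6
  c2: issue SUB r2<-Add2  regs: r0:Add1,r1:6,r2:Add2,r3:6
  c3: issue MUL r2<-Mul1  regs: r0:Add1,r1:6,r2:Mul1,r3:6
  c4: CDB Add1=10; issue MUL r1<-Mul2  regs: r0:10,r1:Mul2,r2:Mul1,r3:6
  c5: stall  regs: r0:10,r1:Mul2,r2:Mul1,r3:6
  c6: stall  regs: r0:10,r1:Mul2,r2:Mul1,r3:6
  c7: CDB Add2=8; stall  regs: r0:10,r1:Mul2,r2:Mul1,r3:6
  c8: stall  regs: r0:10,r1:Mul2,r2:Mul1,r3:6
  c9: stall  regs: r0:10,r1:Mul2,r2:Mul1,r3:6
  c10: stall  regs: r0:10,r1:Mul2,r2:Mul1,r3:6
  c11: stall  regs: r0:10,r1:Mul2,r2:Mul1,r3:6
  c12: CDB Mul1=48; issue MUL r1<-Mul1  regs: r0:10,r1:Mul1,r2:48,r3:6
  c13: issue ADD r2<-Add1  regs: r0:10,r1:Mul1,r2:Add1,r3:6
  c14: issue ADD r3<-Add2  regs: r0:10,r1:Mul1,r2:Add1,r3:Add2
  c15: issue SUB r1<-Add3  regs: r0:10,r1:Add3,r2:Add1,r3:Add2
  c16: -  regs: r0:10,r1:Add3,r2:Add1,r3:Add2
  c17: CDB Mul1=480  regs: r0:10,r1:Add3,r2:Add1,r3:Add2
  c18: CDB Mul2=288  regs: r0:10,r1:Add3,r2:Add1,r3:Add2
  c19: -  regs: r0:10,r1:Add3,r2:Add1,r3:Add2
  c20: CDB Add1=960  regs: r0:10,r1:Add3,r2:960,r3:Add2
  c21: -  regs: r0:10,r1:Add3,r2:960,r3:Add2
  c22: -  regs: r0:10,r1:Add3,r2:960,r3:Add2
  c23: CDB Add2=970  regs: r0:10,r1:Add3,r2:960,r3:970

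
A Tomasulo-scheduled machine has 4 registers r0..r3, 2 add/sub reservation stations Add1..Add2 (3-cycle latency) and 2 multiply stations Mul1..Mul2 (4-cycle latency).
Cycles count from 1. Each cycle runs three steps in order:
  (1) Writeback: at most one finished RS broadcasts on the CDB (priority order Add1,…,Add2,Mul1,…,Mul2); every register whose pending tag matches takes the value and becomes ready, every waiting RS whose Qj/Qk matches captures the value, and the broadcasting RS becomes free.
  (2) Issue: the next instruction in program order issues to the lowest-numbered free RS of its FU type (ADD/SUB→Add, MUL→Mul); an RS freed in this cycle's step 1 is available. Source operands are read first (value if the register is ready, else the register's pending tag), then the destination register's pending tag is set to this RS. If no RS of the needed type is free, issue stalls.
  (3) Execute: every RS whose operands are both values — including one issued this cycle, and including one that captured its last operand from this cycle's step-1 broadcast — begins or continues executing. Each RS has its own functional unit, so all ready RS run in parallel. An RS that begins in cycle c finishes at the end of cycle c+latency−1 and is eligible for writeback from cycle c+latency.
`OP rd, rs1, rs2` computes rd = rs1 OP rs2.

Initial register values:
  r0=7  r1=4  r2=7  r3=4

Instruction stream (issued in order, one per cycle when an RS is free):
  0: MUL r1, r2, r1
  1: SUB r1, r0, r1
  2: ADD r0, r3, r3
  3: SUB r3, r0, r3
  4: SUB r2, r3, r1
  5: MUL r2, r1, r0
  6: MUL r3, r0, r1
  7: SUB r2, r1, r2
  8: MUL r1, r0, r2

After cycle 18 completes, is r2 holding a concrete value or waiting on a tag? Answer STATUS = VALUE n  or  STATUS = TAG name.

STATUS = VALUE 147

cycle 1: issue MUL r1<-Mul1 // r0:7,r1:Mul1,r2:7,r3:4
cycle 2: issue SUB r1<-Add1 // r0:7,r1:Add1,r2:7,r3:4
cycle 3: issue ADD r0<-Add2 // r0:Add2,r1:Add1,r2:7,r3:4
cycle 4: stall // r0:Add2,r1:Add1,r2:7,r3:4
cycle 5: CDB Mul1=28; stall // r0:Add2,r1:Add1,r2:7,r3:4
cycle 6: CDB Add2=8; issue SUB r3<-Add2 // r0:8,r1:Add1,r2:7,r3:Add2
cycle 7: stall // r0:8,r1:Add1,r2:7,r3:Add2
cycle 8: CDB Add1=-21; issue SUB r2<-Add1 // r0:8,r1:-21,r2:Add1,r3:Add2
cycle 9: CDB Add2=4; issue MUL r2<-Mul1 // r0:8,r1:-21,r2:Mul1,r3:4
cycle 10: issue MUL r3<-Mul2 // r0:8,r1:-21,r2:Mul1,r3:Mul2
cycle 11: issue SUB r2<-Add2 // r0:8,r1:-21,r2:Add2,r3:Mul2
cycle 12: CDB Add1=25; stall // r0:8,r1:-21,r2:Add2,r3:Mul2
cycle 13: CDB Mul1=-168; issue MUL r1<-Mul1 // r0:8,r1:Mul1,r2:Add2,r3:Mul2
cycle 14: CDB Mul2=-168 // r0:8,r1:Mul1,r2:Add2,r3:-168
cycle 15: - // r0:8,r1:Mul1,r2:Add2,r3:-168
cycle 16: CDB Add2=147 // r0:8,r1:Mul1,r2:147,r3:-168
cycle 17: - // r0:8,r1:Mul1,r2:147,r3:-168
cycle 18: - // r0:8,r1:Mul1,r2:147,r3:-168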